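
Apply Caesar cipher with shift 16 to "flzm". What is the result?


Caesar cipher: shift "flzm" by 16
  'f' (pos 5) + 16 = pos 21 = 'v'
  'l' (pos 11) + 16 = pos 1 = 'b'
  'z' (pos 25) + 16 = pos 15 = 'p'
  'm' (pos 12) + 16 = pos 2 = 'c'
Result: vbpc

vbpc


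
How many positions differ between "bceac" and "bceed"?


Comparing "bceac" and "bceed" position by position:
  Position 0: 'b' vs 'b' => same
  Position 1: 'c' vs 'c' => same
  Position 2: 'e' vs 'e' => same
  Position 3: 'a' vs 'e' => DIFFER
  Position 4: 'c' vs 'd' => DIFFER
Positions that differ: 2

2


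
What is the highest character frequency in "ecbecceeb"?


Input: ecbecceeb
Character counts:
  'b': 2
  'c': 3
  'e': 4
Maximum frequency: 4

4


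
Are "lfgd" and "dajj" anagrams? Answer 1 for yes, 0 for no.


Strings: "lfgd", "dajj"
Sorted first:  dfgl
Sorted second: adjj
Differ at position 0: 'd' vs 'a' => not anagrams

0


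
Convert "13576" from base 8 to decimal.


Input: "13576" in base 8
Positional expansion:
  Digit '1' (value 1) x 8^4 = 4096
  Digit '3' (value 3) x 8^3 = 1536
  Digit '5' (value 5) x 8^2 = 320
  Digit '7' (value 7) x 8^1 = 56
  Digit '6' (value 6) x 8^0 = 6
Sum = 6014

6014


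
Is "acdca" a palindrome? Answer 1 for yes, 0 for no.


Input: acdca
Reversed: acdca
  Compare pos 0 ('a') with pos 4 ('a'): match
  Compare pos 1 ('c') with pos 3 ('c'): match
Result: palindrome

1


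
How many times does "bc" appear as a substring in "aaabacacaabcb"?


Searching for "bc" in "aaabacacaabcb"
Scanning each position:
  Position 0: "aa" => no
  Position 1: "aa" => no
  Position 2: "ab" => no
  Position 3: "ba" => no
  Position 4: "ac" => no
  Position 5: "ca" => no
  Position 6: "ac" => no
  Position 7: "ca" => no
  Position 8: "aa" => no
  Position 9: "ab" => no
  Position 10: "bc" => MATCH
  Position 11: "cb" => no
Total occurrences: 1

1


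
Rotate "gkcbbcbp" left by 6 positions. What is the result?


Input: "gkcbbcbp", rotate left by 6
First 6 characters: "gkcbbc"
Remaining characters: "bp"
Concatenate remaining + first: "bp" + "gkcbbc" = "bpgkcbbc"

bpgkcbbc


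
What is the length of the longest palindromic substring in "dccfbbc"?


Input: "dccfbbc"
Checking substrings for palindromes:
  [1:3] "cc" (len 2) => palindrome
  [4:6] "bb" (len 2) => palindrome
Longest palindromic substring: "cc" with length 2

2


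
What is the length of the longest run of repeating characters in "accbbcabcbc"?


Input: "accbbcabcbc"
Scanning for longest run:
  Position 1 ('c'): new char, reset run to 1
  Position 2 ('c'): continues run of 'c', length=2
  Position 3 ('b'): new char, reset run to 1
  Position 4 ('b'): continues run of 'b', length=2
  Position 5 ('c'): new char, reset run to 1
  Position 6 ('a'): new char, reset run to 1
  Position 7 ('b'): new char, reset run to 1
  Position 8 ('c'): new char, reset run to 1
  Position 9 ('b'): new char, reset run to 1
  Position 10 ('c'): new char, reset run to 1
Longest run: 'c' with length 2

2


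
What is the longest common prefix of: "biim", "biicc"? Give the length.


Words: biim, biicc
  Position 0: all 'b' => match
  Position 1: all 'i' => match
  Position 2: all 'i' => match
  Position 3: ('m', 'c') => mismatch, stop
LCP = "bii" (length 3)

3


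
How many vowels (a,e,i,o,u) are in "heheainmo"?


Input: heheainmo
Checking each character:
  'h' at position 0: consonant
  'e' at position 1: vowel (running total: 1)
  'h' at position 2: consonant
  'e' at position 3: vowel (running total: 2)
  'a' at position 4: vowel (running total: 3)
  'i' at position 5: vowel (running total: 4)
  'n' at position 6: consonant
  'm' at position 7: consonant
  'o' at position 8: vowel (running total: 5)
Total vowels: 5

5


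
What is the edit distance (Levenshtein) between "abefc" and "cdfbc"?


Computing edit distance: "abefc" -> "cdfbc"
DP table:
           c    d    f    b    c
      0    1    2    3    4    5
  a   1    1    2    3    4    5
  b   2    2    2    3    3    4
  e   3    3    3    3    4    4
  f   4    4    4    3    4    5
  c   5    4    5    4    4    4
Edit distance = dp[5][5] = 4

4


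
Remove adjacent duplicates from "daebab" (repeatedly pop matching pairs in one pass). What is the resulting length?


Input: daebab
Stack-based adjacent duplicate removal:
  Read 'd': push. Stack: d
  Read 'a': push. Stack: da
  Read 'e': push. Stack: dae
  Read 'b': push. Stack: daeb
  Read 'a': push. Stack: daeba
  Read 'b': push. Stack: daebab
Final stack: "daebab" (length 6)

6


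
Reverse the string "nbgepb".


Input: nbgepb
Reading characters right to left:
  Position 5: 'b'
  Position 4: 'p'
  Position 3: 'e'
  Position 2: 'g'
  Position 1: 'b'
  Position 0: 'n'
Reversed: bpegbn

bpegbn


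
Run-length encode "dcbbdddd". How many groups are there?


Input: dcbbdddd
Scanning for consecutive runs:
  Group 1: 'd' x 1 (positions 0-0)
  Group 2: 'c' x 1 (positions 1-1)
  Group 3: 'b' x 2 (positions 2-3)
  Group 4: 'd' x 4 (positions 4-7)
Total groups: 4

4


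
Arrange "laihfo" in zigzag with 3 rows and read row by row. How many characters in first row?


Zigzag "laihfo" into 3 rows:
Placing characters:
  'l' => row 0
  'a' => row 1
  'i' => row 2
  'h' => row 1
  'f' => row 0
  'o' => row 1
Rows:
  Row 0: "lf"
  Row 1: "aho"
  Row 2: "i"
First row length: 2

2


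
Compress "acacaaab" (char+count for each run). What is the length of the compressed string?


Input: acacaaab
Runs:
  'a' x 1 => "a1"
  'c' x 1 => "c1"
  'a' x 1 => "a1"
  'c' x 1 => "c1"
  'a' x 3 => "a3"
  'b' x 1 => "b1"
Compressed: "a1c1a1c1a3b1"
Compressed length: 12

12


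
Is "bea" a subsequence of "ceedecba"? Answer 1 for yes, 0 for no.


Check if "bea" is a subsequence of "ceedecba"
Greedy scan:
  Position 0 ('c'): no match needed
  Position 1 ('e'): no match needed
  Position 2 ('e'): no match needed
  Position 3 ('d'): no match needed
  Position 4 ('e'): no match needed
  Position 5 ('c'): no match needed
  Position 6 ('b'): matches sub[0] = 'b'
  Position 7 ('a'): no match needed
Only matched 1/3 characters => not a subsequence

0


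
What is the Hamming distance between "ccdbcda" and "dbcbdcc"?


Comparing "ccdbcda" and "dbcbdcc" position by position:
  Position 0: 'c' vs 'd' => differ
  Position 1: 'c' vs 'b' => differ
  Position 2: 'd' vs 'c' => differ
  Position 3: 'b' vs 'b' => same
  Position 4: 'c' vs 'd' => differ
  Position 5: 'd' vs 'c' => differ
  Position 6: 'a' vs 'c' => differ
Total differences (Hamming distance): 6

6


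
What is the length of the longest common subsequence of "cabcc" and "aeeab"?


LCS of "cabcc" and "aeeab"
DP table:
           a    e    e    a    b
      0    0    0    0    0    0
  c   0    0    0    0    0    0
  a   0    1    1    1    1    1
  b   0    1    1    1    1    2
  c   0    1    1    1    1    2
  c   0    1    1    1    1    2
LCS length = dp[5][5] = 2

2


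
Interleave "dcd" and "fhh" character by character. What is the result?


Interleaving "dcd" and "fhh":
  Position 0: 'd' from first, 'f' from second => "df"
  Position 1: 'c' from first, 'h' from second => "ch"
  Position 2: 'd' from first, 'h' from second => "dh"
Result: dfchdh

dfchdh


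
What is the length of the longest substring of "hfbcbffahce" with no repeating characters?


Input: "hfbcbffahce"
Sliding window (track last position of each char):
  Position 0 ('h'): window [0,0] length 1 -- new best
  Position 1 ('f'): window [0,1] length 2 -- new best
  Position 2 ('b'): window [0,2] length 3 -- new best
  Position 3 ('c'): window [0,3] length 4 -- new best
  Position 4 ('b'): repeat (last at 2), move window start to 3
  Position 4 ('b'): window [3,4] length 2
  Position 5 ('f'): window [3,5] length 3
  Position 6 ('f'): repeat (last at 5), move window start to 6
  Position 6 ('f'): window [6,6] length 1
  Position 7 ('a'): window [6,7] length 2
  Position 8 ('h'): window [6,8] length 3
  Position 9 ('c'): window [6,9] length 4
  Position 10 ('e'): window [6,10] length 5 -- new best
Longest substring with no repeats: "fahce" with length 5

5


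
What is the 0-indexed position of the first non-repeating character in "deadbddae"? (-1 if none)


Input: deadbddae
Character frequencies:
  'a': 2
  'b': 1
  'd': 4
  'e': 2
Scanning left to right for freq == 1:
  Position 0 ('d'): freq=4, skip
  Position 1 ('e'): freq=2, skip
  Position 2 ('a'): freq=2, skip
  Position 3 ('d'): freq=4, skip
  Position 4 ('b'): unique! => answer = 4

4


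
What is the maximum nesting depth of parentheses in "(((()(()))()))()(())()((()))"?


Input: "(((()(()))()))()(())()((()))"
Tracking depth:
  Position 0 '(': depth becomes 1
  Position 1 '(': depth becomes 2
  Position 2 '(': depth becomes 3
  Position 3 '(': depth becomes 4
  Position 4 ')': depth becomes 3
  Position 5 '(': depth becomes 4
  Position 6 '(': depth becomes 5
  Position 7 ')': depth becomes 4
  Position 8 ')': depth becomes 3
  Position 9 ')': depth becomes 2
  Position 10 '(': depth becomes 3
  Position 11 ')': depth becomes 2
  Position 12 ')': depth becomes 1
  Position 13 ')': depth becomes 0
  Position 14 '(': depth becomes 1
  Position 15 ')': depth becomes 0
  Position 16 '(': depth becomes 1
  Position 17 '(': depth becomes 2
  Position 18 ')': depth becomes 1
  Position 19 ')': depth becomes 0
  Position 20 '(': depth becomes 1
  Position 21 ')': depth becomes 0
  Position 22 '(': depth becomes 1
  Position 23 '(': depth becomes 2
  Position 24 '(': depth becomes 3
  Position 25 ')': depth becomes 2
  Position 26 ')': depth becomes 1
  Position 27 ')': depth becomes 0
Maximum depth reached: 5

5


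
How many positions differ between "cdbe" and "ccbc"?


Comparing "cdbe" and "ccbc" position by position:
  Position 0: 'c' vs 'c' => same
  Position 1: 'd' vs 'c' => DIFFER
  Position 2: 'b' vs 'b' => same
  Position 3: 'e' vs 'c' => DIFFER
Positions that differ: 2

2


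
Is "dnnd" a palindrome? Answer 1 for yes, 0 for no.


Input: dnnd
Reversed: dnnd
  Compare pos 0 ('d') with pos 3 ('d'): match
  Compare pos 1 ('n') with pos 2 ('n'): match
Result: palindrome

1


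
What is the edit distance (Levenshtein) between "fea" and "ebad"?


Computing edit distance: "fea" -> "ebad"
DP table:
           e    b    a    d
      0    1    2    3    4
  f   1    1    2    3    4
  e   2    1    2    3    4
  a   3    2    2    2    3
Edit distance = dp[3][4] = 3

3


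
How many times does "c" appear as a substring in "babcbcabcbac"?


Searching for "c" in "babcbcabcbac"
Scanning each position:
  Position 0: "b" => no
  Position 1: "a" => no
  Position 2: "b" => no
  Position 3: "c" => MATCH
  Position 4: "b" => no
  Position 5: "c" => MATCH
  Position 6: "a" => no
  Position 7: "b" => no
  Position 8: "c" => MATCH
  Position 9: "b" => no
  Position 10: "a" => no
  Position 11: "c" => MATCH
Total occurrences: 4

4


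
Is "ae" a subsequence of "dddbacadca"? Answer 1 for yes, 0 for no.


Check if "ae" is a subsequence of "dddbacadca"
Greedy scan:
  Position 0 ('d'): no match needed
  Position 1 ('d'): no match needed
  Position 2 ('d'): no match needed
  Position 3 ('b'): no match needed
  Position 4 ('a'): matches sub[0] = 'a'
  Position 5 ('c'): no match needed
  Position 6 ('a'): no match needed
  Position 7 ('d'): no match needed
  Position 8 ('c'): no match needed
  Position 9 ('a'): no match needed
Only matched 1/2 characters => not a subsequence

0


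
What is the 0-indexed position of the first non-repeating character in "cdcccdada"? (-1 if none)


Input: cdcccdada
Character frequencies:
  'a': 2
  'c': 4
  'd': 3
Scanning left to right for freq == 1:
  Position 0 ('c'): freq=4, skip
  Position 1 ('d'): freq=3, skip
  Position 2 ('c'): freq=4, skip
  Position 3 ('c'): freq=4, skip
  Position 4 ('c'): freq=4, skip
  Position 5 ('d'): freq=3, skip
  Position 6 ('a'): freq=2, skip
  Position 7 ('d'): freq=3, skip
  Position 8 ('a'): freq=2, skip
  No unique character found => answer = -1

-1


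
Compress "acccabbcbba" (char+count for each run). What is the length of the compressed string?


Input: acccabbcbba
Runs:
  'a' x 1 => "a1"
  'c' x 3 => "c3"
  'a' x 1 => "a1"
  'b' x 2 => "b2"
  'c' x 1 => "c1"
  'b' x 2 => "b2"
  'a' x 1 => "a1"
Compressed: "a1c3a1b2c1b2a1"
Compressed length: 14

14


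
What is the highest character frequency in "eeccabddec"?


Input: eeccabddec
Character counts:
  'a': 1
  'b': 1
  'c': 3
  'd': 2
  'e': 3
Maximum frequency: 3

3


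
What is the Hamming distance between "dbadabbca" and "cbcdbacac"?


Comparing "dbadabbca" and "cbcdbacac" position by position:
  Position 0: 'd' vs 'c' => differ
  Position 1: 'b' vs 'b' => same
  Position 2: 'a' vs 'c' => differ
  Position 3: 'd' vs 'd' => same
  Position 4: 'a' vs 'b' => differ
  Position 5: 'b' vs 'a' => differ
  Position 6: 'b' vs 'c' => differ
  Position 7: 'c' vs 'a' => differ
  Position 8: 'a' vs 'c' => differ
Total differences (Hamming distance): 7

7


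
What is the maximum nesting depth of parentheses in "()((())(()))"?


Input: "()((())(()))"
Tracking depth:
  Position 0 '(': depth becomes 1
  Position 1 ')': depth becomes 0
  Position 2 '(': depth becomes 1
  Position 3 '(': depth becomes 2
  Position 4 '(': depth becomes 3
  Position 5 ')': depth becomes 2
  Position 6 ')': depth becomes 1
  Position 7 '(': depth becomes 2
  Position 8 '(': depth becomes 3
  Position 9 ')': depth becomes 2
  Position 10 ')': depth becomes 1
  Position 11 ')': depth becomes 0
Maximum depth reached: 3

3


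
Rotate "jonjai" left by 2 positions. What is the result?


Input: "jonjai", rotate left by 2
First 2 characters: "jo"
Remaining characters: "njai"
Concatenate remaining + first: "njai" + "jo" = "njaijo"

njaijo


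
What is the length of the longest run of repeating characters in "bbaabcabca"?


Input: "bbaabcabca"
Scanning for longest run:
  Position 1 ('b'): continues run of 'b', length=2
  Position 2 ('a'): new char, reset run to 1
  Position 3 ('a'): continues run of 'a', length=2
  Position 4 ('b'): new char, reset run to 1
  Position 5 ('c'): new char, reset run to 1
  Position 6 ('a'): new char, reset run to 1
  Position 7 ('b'): new char, reset run to 1
  Position 8 ('c'): new char, reset run to 1
  Position 9 ('a'): new char, reset run to 1
Longest run: 'b' with length 2

2


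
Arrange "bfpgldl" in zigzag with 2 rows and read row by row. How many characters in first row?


Zigzag "bfpgldl" into 2 rows:
Placing characters:
  'b' => row 0
  'f' => row 1
  'p' => row 0
  'g' => row 1
  'l' => row 0
  'd' => row 1
  'l' => row 0
Rows:
  Row 0: "bpll"
  Row 1: "fgd"
First row length: 4

4


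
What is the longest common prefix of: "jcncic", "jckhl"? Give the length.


Words: jcncic, jckhl
  Position 0: all 'j' => match
  Position 1: all 'c' => match
  Position 2: ('n', 'k') => mismatch, stop
LCP = "jc" (length 2)

2


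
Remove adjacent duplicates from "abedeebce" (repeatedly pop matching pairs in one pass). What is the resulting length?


Input: abedeebce
Stack-based adjacent duplicate removal:
  Read 'a': push. Stack: a
  Read 'b': push. Stack: ab
  Read 'e': push. Stack: abe
  Read 'd': push. Stack: abed
  Read 'e': push. Stack: abede
  Read 'e': matches stack top 'e' => pop. Stack: abed
  Read 'b': push. Stack: abedb
  Read 'c': push. Stack: abedbc
  Read 'e': push. Stack: abedbce
Final stack: "abedbce" (length 7)

7


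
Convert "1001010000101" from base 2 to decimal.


Input: "1001010000101" in base 2
Positional expansion:
  Digit '1' (value 1) x 2^12 = 4096
  Digit '0' (value 0) x 2^11 = 0
  Digit '0' (value 0) x 2^10 = 0
  Digit '1' (value 1) x 2^9 = 512
  Digit '0' (value 0) x 2^8 = 0
  Digit '1' (value 1) x 2^7 = 128
  Digit '0' (value 0) x 2^6 = 0
  Digit '0' (value 0) x 2^5 = 0
  Digit '0' (value 0) x 2^4 = 0
  Digit '0' (value 0) x 2^3 = 0
  Digit '1' (value 1) x 2^2 = 4
  Digit '0' (value 0) x 2^1 = 0
  Digit '1' (value 1) x 2^0 = 1
Sum = 4741

4741


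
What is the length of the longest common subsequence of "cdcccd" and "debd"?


LCS of "cdcccd" and "debd"
DP table:
           d    e    b    d
      0    0    0    0    0
  c   0    0    0    0    0
  d   0    1    1    1    1
  c   0    1    1    1    1
  c   0    1    1    1    1
  c   0    1    1    1    1
  d   0    1    1    1    2
LCS length = dp[6][4] = 2

2


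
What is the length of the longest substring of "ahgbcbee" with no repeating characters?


Input: "ahgbcbee"
Sliding window (track last position of each char):
  Position 0 ('a'): window [0,0] length 1 -- new best
  Position 1 ('h'): window [0,1] length 2 -- new best
  Position 2 ('g'): window [0,2] length 3 -- new best
  Position 3 ('b'): window [0,3] length 4 -- new best
  Position 4 ('c'): window [0,4] length 5 -- new best
  Position 5 ('b'): repeat (last at 3), move window start to 4
  Position 5 ('b'): window [4,5] length 2
  Position 6 ('e'): window [4,6] length 3
  Position 7 ('e'): repeat (last at 6), move window start to 7
  Position 7 ('e'): window [7,7] length 1
Longest substring with no repeats: "ahgbc" with length 5

5


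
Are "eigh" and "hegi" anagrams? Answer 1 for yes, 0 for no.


Strings: "eigh", "hegi"
Sorted first:  eghi
Sorted second: eghi
Sorted forms match => anagrams

1


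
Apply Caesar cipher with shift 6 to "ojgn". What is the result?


Caesar cipher: shift "ojgn" by 6
  'o' (pos 14) + 6 = pos 20 = 'u'
  'j' (pos 9) + 6 = pos 15 = 'p'
  'g' (pos 6) + 6 = pos 12 = 'm'
  'n' (pos 13) + 6 = pos 19 = 't'
Result: upmt

upmt


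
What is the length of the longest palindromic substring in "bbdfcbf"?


Input: "bbdfcbf"
Checking substrings for palindromes:
  [0:2] "bb" (len 2) => palindrome
Longest palindromic substring: "bb" with length 2

2


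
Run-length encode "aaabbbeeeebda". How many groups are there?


Input: aaabbbeeeebda
Scanning for consecutive runs:
  Group 1: 'a' x 3 (positions 0-2)
  Group 2: 'b' x 3 (positions 3-5)
  Group 3: 'e' x 4 (positions 6-9)
  Group 4: 'b' x 1 (positions 10-10)
  Group 5: 'd' x 1 (positions 11-11)
  Group 6: 'a' x 1 (positions 12-12)
Total groups: 6

6


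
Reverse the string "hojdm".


Input: hojdm
Reading characters right to left:
  Position 4: 'm'
  Position 3: 'd'
  Position 2: 'j'
  Position 1: 'o'
  Position 0: 'h'
Reversed: mdjoh

mdjoh


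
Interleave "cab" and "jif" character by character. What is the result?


Interleaving "cab" and "jif":
  Position 0: 'c' from first, 'j' from second => "cj"
  Position 1: 'a' from first, 'i' from second => "ai"
  Position 2: 'b' from first, 'f' from second => "bf"
Result: cjaibf

cjaibf


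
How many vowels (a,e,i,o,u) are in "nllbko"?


Input: nllbko
Checking each character:
  'n' at position 0: consonant
  'l' at position 1: consonant
  'l' at position 2: consonant
  'b' at position 3: consonant
  'k' at position 4: consonant
  'o' at position 5: vowel (running total: 1)
Total vowels: 1

1


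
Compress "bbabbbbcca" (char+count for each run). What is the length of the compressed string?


Input: bbabbbbcca
Runs:
  'b' x 2 => "b2"
  'a' x 1 => "a1"
  'b' x 4 => "b4"
  'c' x 2 => "c2"
  'a' x 1 => "a1"
Compressed: "b2a1b4c2a1"
Compressed length: 10

10


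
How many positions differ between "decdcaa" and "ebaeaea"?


Comparing "decdcaa" and "ebaeaea" position by position:
  Position 0: 'd' vs 'e' => DIFFER
  Position 1: 'e' vs 'b' => DIFFER
  Position 2: 'c' vs 'a' => DIFFER
  Position 3: 'd' vs 'e' => DIFFER
  Position 4: 'c' vs 'a' => DIFFER
  Position 5: 'a' vs 'e' => DIFFER
  Position 6: 'a' vs 'a' => same
Positions that differ: 6

6


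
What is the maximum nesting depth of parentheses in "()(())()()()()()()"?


Input: "()(())()()()()()()"
Tracking depth:
  Position 0 '(': depth becomes 1
  Position 1 ')': depth becomes 0
  Position 2 '(': depth becomes 1
  Position 3 '(': depth becomes 2
  Position 4 ')': depth becomes 1
  Position 5 ')': depth becomes 0
  Position 6 '(': depth becomes 1
  Position 7 ')': depth becomes 0
  Position 8 '(': depth becomes 1
  Position 9 ')': depth becomes 0
  Position 10 '(': depth becomes 1
  Position 11 ')': depth becomes 0
  Position 12 '(': depth becomes 1
  Position 13 ')': depth becomes 0
  Position 14 '(': depth becomes 1
  Position 15 ')': depth becomes 0
  Position 16 '(': depth becomes 1
  Position 17 ')': depth becomes 0
Maximum depth reached: 2

2


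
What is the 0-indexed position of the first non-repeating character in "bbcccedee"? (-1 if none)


Input: bbcccedee
Character frequencies:
  'b': 2
  'c': 3
  'd': 1
  'e': 3
Scanning left to right for freq == 1:
  Position 0 ('b'): freq=2, skip
  Position 1 ('b'): freq=2, skip
  Position 2 ('c'): freq=3, skip
  Position 3 ('c'): freq=3, skip
  Position 4 ('c'): freq=3, skip
  Position 5 ('e'): freq=3, skip
  Position 6 ('d'): unique! => answer = 6

6


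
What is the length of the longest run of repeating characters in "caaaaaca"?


Input: "caaaaaca"
Scanning for longest run:
  Position 1 ('a'): new char, reset run to 1
  Position 2 ('a'): continues run of 'a', length=2
  Position 3 ('a'): continues run of 'a', length=3
  Position 4 ('a'): continues run of 'a', length=4
  Position 5 ('a'): continues run of 'a', length=5
  Position 6 ('c'): new char, reset run to 1
  Position 7 ('a'): new char, reset run to 1
Longest run: 'a' with length 5

5


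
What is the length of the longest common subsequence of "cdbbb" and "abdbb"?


LCS of "cdbbb" and "abdbb"
DP table:
           a    b    d    b    b
      0    0    0    0    0    0
  c   0    0    0    0    0    0
  d   0    0    0    1    1    1
  b   0    0    1    1    2    2
  b   0    0    1    1    2    3
  b   0    0    1    1    2    3
LCS length = dp[5][5] = 3

3


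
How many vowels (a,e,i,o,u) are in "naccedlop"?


Input: naccedlop
Checking each character:
  'n' at position 0: consonant
  'a' at position 1: vowel (running total: 1)
  'c' at position 2: consonant
  'c' at position 3: consonant
  'e' at position 4: vowel (running total: 2)
  'd' at position 5: consonant
  'l' at position 6: consonant
  'o' at position 7: vowel (running total: 3)
  'p' at position 8: consonant
Total vowels: 3

3


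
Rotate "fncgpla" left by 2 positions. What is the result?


Input: "fncgpla", rotate left by 2
First 2 characters: "fn"
Remaining characters: "cgpla"
Concatenate remaining + first: "cgpla" + "fn" = "cgplafn"

cgplafn


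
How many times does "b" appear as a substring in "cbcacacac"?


Searching for "b" in "cbcacacac"
Scanning each position:
  Position 0: "c" => no
  Position 1: "b" => MATCH
  Position 2: "c" => no
  Position 3: "a" => no
  Position 4: "c" => no
  Position 5: "a" => no
  Position 6: "c" => no
  Position 7: "a" => no
  Position 8: "c" => no
Total occurrences: 1

1


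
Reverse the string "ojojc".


Input: ojojc
Reading characters right to left:
  Position 4: 'c'
  Position 3: 'j'
  Position 2: 'o'
  Position 1: 'j'
  Position 0: 'o'
Reversed: cjojo

cjojo


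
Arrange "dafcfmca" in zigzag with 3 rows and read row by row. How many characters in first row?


Zigzag "dafcfmca" into 3 rows:
Placing characters:
  'd' => row 0
  'a' => row 1
  'f' => row 2
  'c' => row 1
  'f' => row 0
  'm' => row 1
  'c' => row 2
  'a' => row 1
Rows:
  Row 0: "df"
  Row 1: "acma"
  Row 2: "fc"
First row length: 2

2


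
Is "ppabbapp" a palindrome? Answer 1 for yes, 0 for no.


Input: ppabbapp
Reversed: ppabbapp
  Compare pos 0 ('p') with pos 7 ('p'): match
  Compare pos 1 ('p') with pos 6 ('p'): match
  Compare pos 2 ('a') with pos 5 ('a'): match
  Compare pos 3 ('b') with pos 4 ('b'): match
Result: palindrome

1


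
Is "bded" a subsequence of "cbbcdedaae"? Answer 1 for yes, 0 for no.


Check if "bded" is a subsequence of "cbbcdedaae"
Greedy scan:
  Position 0 ('c'): no match needed
  Position 1 ('b'): matches sub[0] = 'b'
  Position 2 ('b'): no match needed
  Position 3 ('c'): no match needed
  Position 4 ('d'): matches sub[1] = 'd'
  Position 5 ('e'): matches sub[2] = 'e'
  Position 6 ('d'): matches sub[3] = 'd'
  Position 7 ('a'): no match needed
  Position 8 ('a'): no match needed
  Position 9 ('e'): no match needed
All 4 characters matched => is a subsequence

1


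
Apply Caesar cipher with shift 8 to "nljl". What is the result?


Caesar cipher: shift "nljl" by 8
  'n' (pos 13) + 8 = pos 21 = 'v'
  'l' (pos 11) + 8 = pos 19 = 't'
  'j' (pos 9) + 8 = pos 17 = 'r'
  'l' (pos 11) + 8 = pos 19 = 't'
Result: vtrt

vtrt


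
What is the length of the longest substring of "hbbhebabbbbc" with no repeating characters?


Input: "hbbhebabbbbc"
Sliding window (track last position of each char):
  Position 0 ('h'): window [0,0] length 1 -- new best
  Position 1 ('b'): window [0,1] length 2 -- new best
  Position 2 ('b'): repeat (last at 1), move window start to 2
  Position 2 ('b'): window [2,2] length 1
  Position 3 ('h'): window [2,3] length 2
  Position 4 ('e'): window [2,4] length 3 -- new best
  Position 5 ('b'): repeat (last at 2), move window start to 3
  Position 5 ('b'): window [3,5] length 3
  Position 6 ('a'): window [3,6] length 4 -- new best
  Position 7 ('b'): repeat (last at 5), move window start to 6
  Position 7 ('b'): window [6,7] length 2
  Position 8 ('b'): repeat (last at 7), move window start to 8
  Position 8 ('b'): window [8,8] length 1
  Position 9 ('b'): repeat (last at 8), move window start to 9
  Position 9 ('b'): window [9,9] length 1
  Position 10 ('b'): repeat (last at 9), move window start to 10
  Position 10 ('b'): window [10,10] length 1
  Position 11 ('c'): window [10,11] length 2
Longest substring with no repeats: "heba" with length 4

4


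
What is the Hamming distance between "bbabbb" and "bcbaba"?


Comparing "bbabbb" and "bcbaba" position by position:
  Position 0: 'b' vs 'b' => same
  Position 1: 'b' vs 'c' => differ
  Position 2: 'a' vs 'b' => differ
  Position 3: 'b' vs 'a' => differ
  Position 4: 'b' vs 'b' => same
  Position 5: 'b' vs 'a' => differ
Total differences (Hamming distance): 4

4


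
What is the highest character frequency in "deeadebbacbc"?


Input: deeadebbacbc
Character counts:
  'a': 2
  'b': 3
  'c': 2
  'd': 2
  'e': 3
Maximum frequency: 3

3


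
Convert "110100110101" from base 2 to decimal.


Input: "110100110101" in base 2
Positional expansion:
  Digit '1' (value 1) x 2^11 = 2048
  Digit '1' (value 1) x 2^10 = 1024
  Digit '0' (value 0) x 2^9 = 0
  Digit '1' (value 1) x 2^8 = 256
  Digit '0' (value 0) x 2^7 = 0
  Digit '0' (value 0) x 2^6 = 0
  Digit '1' (value 1) x 2^5 = 32
  Digit '1' (value 1) x 2^4 = 16
  Digit '0' (value 0) x 2^3 = 0
  Digit '1' (value 1) x 2^2 = 4
  Digit '0' (value 0) x 2^1 = 0
  Digit '1' (value 1) x 2^0 = 1
Sum = 3381

3381


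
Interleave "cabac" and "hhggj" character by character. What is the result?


Interleaving "cabac" and "hhggj":
  Position 0: 'c' from first, 'h' from second => "ch"
  Position 1: 'a' from first, 'h' from second => "ah"
  Position 2: 'b' from first, 'g' from second => "bg"
  Position 3: 'a' from first, 'g' from second => "ag"
  Position 4: 'c' from first, 'j' from second => "cj"
Result: chahbgagcj

chahbgagcj


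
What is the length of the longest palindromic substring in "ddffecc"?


Input: "ddffecc"
Checking substrings for palindromes:
  [0:2] "dd" (len 2) => palindrome
  [2:4] "ff" (len 2) => palindrome
  [5:7] "cc" (len 2) => palindrome
Longest palindromic substring: "dd" with length 2

2


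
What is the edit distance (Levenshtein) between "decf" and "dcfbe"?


Computing edit distance: "decf" -> "dcfbe"
DP table:
           d    c    f    b    e
      0    1    2    3    4    5
  d   1    0    1    2    3    4
  e   2    1    1    2    3    3
  c   3    2    1    2    3    4
  f   4    3    2    1    2    3
Edit distance = dp[4][5] = 3

3


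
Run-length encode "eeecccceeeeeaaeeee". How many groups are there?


Input: eeecccceeeeeaaeeee
Scanning for consecutive runs:
  Group 1: 'e' x 3 (positions 0-2)
  Group 2: 'c' x 4 (positions 3-6)
  Group 3: 'e' x 5 (positions 7-11)
  Group 4: 'a' x 2 (positions 12-13)
  Group 5: 'e' x 4 (positions 14-17)
Total groups: 5

5


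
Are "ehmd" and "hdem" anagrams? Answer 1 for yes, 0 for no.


Strings: "ehmd", "hdem"
Sorted first:  dehm
Sorted second: dehm
Sorted forms match => anagrams

1


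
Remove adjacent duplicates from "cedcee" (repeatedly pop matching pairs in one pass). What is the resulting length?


Input: cedcee
Stack-based adjacent duplicate removal:
  Read 'c': push. Stack: c
  Read 'e': push. Stack: ce
  Read 'd': push. Stack: ced
  Read 'c': push. Stack: cedc
  Read 'e': push. Stack: cedce
  Read 'e': matches stack top 'e' => pop. Stack: cedc
Final stack: "cedc" (length 4)

4


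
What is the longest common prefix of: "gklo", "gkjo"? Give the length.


Words: gklo, gkjo
  Position 0: all 'g' => match
  Position 1: all 'k' => match
  Position 2: ('l', 'j') => mismatch, stop
LCP = "gk" (length 2)

2


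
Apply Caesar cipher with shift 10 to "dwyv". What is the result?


Caesar cipher: shift "dwyv" by 10
  'd' (pos 3) + 10 = pos 13 = 'n'
  'w' (pos 22) + 10 = pos 6 = 'g'
  'y' (pos 24) + 10 = pos 8 = 'i'
  'v' (pos 21) + 10 = pos 5 = 'f'
Result: ngif

ngif


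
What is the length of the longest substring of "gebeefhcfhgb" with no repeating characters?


Input: "gebeefhcfhgb"
Sliding window (track last position of each char):
  Position 0 ('g'): window [0,0] length 1 -- new best
  Position 1 ('e'): window [0,1] length 2 -- new best
  Position 2 ('b'): window [0,2] length 3 -- new best
  Position 3 ('e'): repeat (last at 1), move window start to 2
  Position 3 ('e'): window [2,3] length 2
  Position 4 ('e'): repeat (last at 3), move window start to 4
  Position 4 ('e'): window [4,4] length 1
  Position 5 ('f'): window [4,5] length 2
  Position 6 ('h'): window [4,6] length 3
  Position 7 ('c'): window [4,7] length 4 -- new best
  Position 8 ('f'): repeat (last at 5), move window start to 6
  Position 8 ('f'): window [6,8] length 3
  Position 9 ('h'): repeat (last at 6), move window start to 7
  Position 9 ('h'): window [7,9] length 3
  Position 10 ('g'): window [7,10] length 4
  Position 11 ('b'): window [7,11] length 5 -- new best
Longest substring with no repeats: "cfhgb" with length 5

5


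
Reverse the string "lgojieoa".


Input: lgojieoa
Reading characters right to left:
  Position 7: 'a'
  Position 6: 'o'
  Position 5: 'e'
  Position 4: 'i'
  Position 3: 'j'
  Position 2: 'o'
  Position 1: 'g'
  Position 0: 'l'
Reversed: aoeijogl

aoeijogl


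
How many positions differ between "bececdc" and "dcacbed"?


Comparing "bececdc" and "dcacbed" position by position:
  Position 0: 'b' vs 'd' => DIFFER
  Position 1: 'e' vs 'c' => DIFFER
  Position 2: 'c' vs 'a' => DIFFER
  Position 3: 'e' vs 'c' => DIFFER
  Position 4: 'c' vs 'b' => DIFFER
  Position 5: 'd' vs 'e' => DIFFER
  Position 6: 'c' vs 'd' => DIFFER
Positions that differ: 7

7


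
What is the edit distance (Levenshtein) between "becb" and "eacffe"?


Computing edit distance: "becb" -> "eacffe"
DP table:
           e    a    c    f    f    e
      0    1    2    3    4    5    6
  b   1    1    2    3    4    5    6
  e   2    1    2    3    4    5    5
  c   3    2    2    2    3    4    5
  b   4    3    3    3    3    4    5
Edit distance = dp[4][6] = 5

5


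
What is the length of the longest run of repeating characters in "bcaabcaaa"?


Input: "bcaabcaaa"
Scanning for longest run:
  Position 1 ('c'): new char, reset run to 1
  Position 2 ('a'): new char, reset run to 1
  Position 3 ('a'): continues run of 'a', length=2
  Position 4 ('b'): new char, reset run to 1
  Position 5 ('c'): new char, reset run to 1
  Position 6 ('a'): new char, reset run to 1
  Position 7 ('a'): continues run of 'a', length=2
  Position 8 ('a'): continues run of 'a', length=3
Longest run: 'a' with length 3

3


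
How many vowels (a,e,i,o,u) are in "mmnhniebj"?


Input: mmnhniebj
Checking each character:
  'm' at position 0: consonant
  'm' at position 1: consonant
  'n' at position 2: consonant
  'h' at position 3: consonant
  'n' at position 4: consonant
  'i' at position 5: vowel (running total: 1)
  'e' at position 6: vowel (running total: 2)
  'b' at position 7: consonant
  'j' at position 8: consonant
Total vowels: 2

2


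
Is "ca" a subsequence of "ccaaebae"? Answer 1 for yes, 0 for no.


Check if "ca" is a subsequence of "ccaaebae"
Greedy scan:
  Position 0 ('c'): matches sub[0] = 'c'
  Position 1 ('c'): no match needed
  Position 2 ('a'): matches sub[1] = 'a'
  Position 3 ('a'): no match needed
  Position 4 ('e'): no match needed
  Position 5 ('b'): no match needed
  Position 6 ('a'): no match needed
  Position 7 ('e'): no match needed
All 2 characters matched => is a subsequence

1


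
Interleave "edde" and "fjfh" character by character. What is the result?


Interleaving "edde" and "fjfh":
  Position 0: 'e' from first, 'f' from second => "ef"
  Position 1: 'd' from first, 'j' from second => "dj"
  Position 2: 'd' from first, 'f' from second => "df"
  Position 3: 'e' from first, 'h' from second => "eh"
Result: efdjdfeh

efdjdfeh


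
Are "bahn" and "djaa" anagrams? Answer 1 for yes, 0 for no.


Strings: "bahn", "djaa"
Sorted first:  abhn
Sorted second: aadj
Differ at position 1: 'b' vs 'a' => not anagrams

0


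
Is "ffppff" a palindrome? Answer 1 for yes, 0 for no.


Input: ffppff
Reversed: ffppff
  Compare pos 0 ('f') with pos 5 ('f'): match
  Compare pos 1 ('f') with pos 4 ('f'): match
  Compare pos 2 ('p') with pos 3 ('p'): match
Result: palindrome

1


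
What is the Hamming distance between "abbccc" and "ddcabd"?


Comparing "abbccc" and "ddcabd" position by position:
  Position 0: 'a' vs 'd' => differ
  Position 1: 'b' vs 'd' => differ
  Position 2: 'b' vs 'c' => differ
  Position 3: 'c' vs 'a' => differ
  Position 4: 'c' vs 'b' => differ
  Position 5: 'c' vs 'd' => differ
Total differences (Hamming distance): 6

6


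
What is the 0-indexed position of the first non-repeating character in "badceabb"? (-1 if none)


Input: badceabb
Character frequencies:
  'a': 2
  'b': 3
  'c': 1
  'd': 1
  'e': 1
Scanning left to right for freq == 1:
  Position 0 ('b'): freq=3, skip
  Position 1 ('a'): freq=2, skip
  Position 2 ('d'): unique! => answer = 2

2


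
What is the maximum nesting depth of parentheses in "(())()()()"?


Input: "(())()()()"
Tracking depth:
  Position 0 '(': depth becomes 1
  Position 1 '(': depth becomes 2
  Position 2 ')': depth becomes 1
  Position 3 ')': depth becomes 0
  Position 4 '(': depth becomes 1
  Position 5 ')': depth becomes 0
  Position 6 '(': depth becomes 1
  Position 7 ')': depth becomes 0
  Position 8 '(': depth becomes 1
  Position 9 ')': depth becomes 0
Maximum depth reached: 2

2


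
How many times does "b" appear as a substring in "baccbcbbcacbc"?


Searching for "b" in "baccbcbbcacbc"
Scanning each position:
  Position 0: "b" => MATCH
  Position 1: "a" => no
  Position 2: "c" => no
  Position 3: "c" => no
  Position 4: "b" => MATCH
  Position 5: "c" => no
  Position 6: "b" => MATCH
  Position 7: "b" => MATCH
  Position 8: "c" => no
  Position 9: "a" => no
  Position 10: "c" => no
  Position 11: "b" => MATCH
  Position 12: "c" => no
Total occurrences: 5

5


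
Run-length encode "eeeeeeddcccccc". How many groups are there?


Input: eeeeeeddcccccc
Scanning for consecutive runs:
  Group 1: 'e' x 6 (positions 0-5)
  Group 2: 'd' x 2 (positions 6-7)
  Group 3: 'c' x 6 (positions 8-13)
Total groups: 3

3


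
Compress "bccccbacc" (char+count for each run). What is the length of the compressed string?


Input: bccccbacc
Runs:
  'b' x 1 => "b1"
  'c' x 4 => "c4"
  'b' x 1 => "b1"
  'a' x 1 => "a1"
  'c' x 2 => "c2"
Compressed: "b1c4b1a1c2"
Compressed length: 10

10


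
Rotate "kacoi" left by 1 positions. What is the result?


Input: "kacoi", rotate left by 1
First 1 characters: "k"
Remaining characters: "acoi"
Concatenate remaining + first: "acoi" + "k" = "acoik"

acoik


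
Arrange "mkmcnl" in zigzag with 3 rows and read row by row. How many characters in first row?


Zigzag "mkmcnl" into 3 rows:
Placing characters:
  'm' => row 0
  'k' => row 1
  'm' => row 2
  'c' => row 1
  'n' => row 0
  'l' => row 1
Rows:
  Row 0: "mn"
  Row 1: "kcl"
  Row 2: "m"
First row length: 2

2


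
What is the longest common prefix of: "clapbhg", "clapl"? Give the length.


Words: clapbhg, clapl
  Position 0: all 'c' => match
  Position 1: all 'l' => match
  Position 2: all 'a' => match
  Position 3: all 'p' => match
  Position 4: ('b', 'l') => mismatch, stop
LCP = "clap" (length 4)

4


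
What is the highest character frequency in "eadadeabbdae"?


Input: eadadeabbdae
Character counts:
  'a': 4
  'b': 2
  'd': 3
  'e': 3
Maximum frequency: 4

4


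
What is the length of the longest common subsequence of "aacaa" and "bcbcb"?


LCS of "aacaa" and "bcbcb"
DP table:
           b    c    b    c    b
      0    0    0    0    0    0
  a   0    0    0    0    0    0
  a   0    0    0    0    0    0
  c   0    0    1    1    1    1
  a   0    0    1    1    1    1
  a   0    0    1    1    1    1
LCS length = dp[5][5] = 1

1


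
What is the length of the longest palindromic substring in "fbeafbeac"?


Input: "fbeafbeac"
Checking substrings for palindromes:
  No multi-char palindromic substrings found
Longest palindromic substring: "f" with length 1

1


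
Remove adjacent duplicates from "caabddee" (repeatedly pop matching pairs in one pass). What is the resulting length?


Input: caabddee
Stack-based adjacent duplicate removal:
  Read 'c': push. Stack: c
  Read 'a': push. Stack: ca
  Read 'a': matches stack top 'a' => pop. Stack: c
  Read 'b': push. Stack: cb
  Read 'd': push. Stack: cbd
  Read 'd': matches stack top 'd' => pop. Stack: cb
  Read 'e': push. Stack: cbe
  Read 'e': matches stack top 'e' => pop. Stack: cb
Final stack: "cb" (length 2)

2


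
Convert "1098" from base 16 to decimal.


Input: "1098" in base 16
Positional expansion:
  Digit '1' (value 1) x 16^3 = 4096
  Digit '0' (value 0) x 16^2 = 0
  Digit '9' (value 9) x 16^1 = 144
  Digit '8' (value 8) x 16^0 = 8
Sum = 4248

4248


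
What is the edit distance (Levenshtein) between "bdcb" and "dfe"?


Computing edit distance: "bdcb" -> "dfe"
DP table:
           d    f    e
      0    1    2    3
  b   1    1    2    3
  d   2    1    2    3
  c   3    2    2    3
  b   4    3    3    3
Edit distance = dp[4][3] = 3

3


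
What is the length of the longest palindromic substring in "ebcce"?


Input: "ebcce"
Checking substrings for palindromes:
  [2:4] "cc" (len 2) => palindrome
Longest palindromic substring: "cc" with length 2

2


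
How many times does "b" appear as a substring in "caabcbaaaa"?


Searching for "b" in "caabcbaaaa"
Scanning each position:
  Position 0: "c" => no
  Position 1: "a" => no
  Position 2: "a" => no
  Position 3: "b" => MATCH
  Position 4: "c" => no
  Position 5: "b" => MATCH
  Position 6: "a" => no
  Position 7: "a" => no
  Position 8: "a" => no
  Position 9: "a" => no
Total occurrences: 2

2


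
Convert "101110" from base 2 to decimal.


Input: "101110" in base 2
Positional expansion:
  Digit '1' (value 1) x 2^5 = 32
  Digit '0' (value 0) x 2^4 = 0
  Digit '1' (value 1) x 2^3 = 8
  Digit '1' (value 1) x 2^2 = 4
  Digit '1' (value 1) x 2^1 = 2
  Digit '0' (value 0) x 2^0 = 0
Sum = 46

46


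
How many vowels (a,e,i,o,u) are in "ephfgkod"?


Input: ephfgkod
Checking each character:
  'e' at position 0: vowel (running total: 1)
  'p' at position 1: consonant
  'h' at position 2: consonant
  'f' at position 3: consonant
  'g' at position 4: consonant
  'k' at position 5: consonant
  'o' at position 6: vowel (running total: 2)
  'd' at position 7: consonant
Total vowels: 2

2


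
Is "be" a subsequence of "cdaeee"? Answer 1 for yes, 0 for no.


Check if "be" is a subsequence of "cdaeee"
Greedy scan:
  Position 0 ('c'): no match needed
  Position 1 ('d'): no match needed
  Position 2 ('a'): no match needed
  Position 3 ('e'): no match needed
  Position 4 ('e'): no match needed
  Position 5 ('e'): no match needed
Only matched 0/2 characters => not a subsequence

0
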